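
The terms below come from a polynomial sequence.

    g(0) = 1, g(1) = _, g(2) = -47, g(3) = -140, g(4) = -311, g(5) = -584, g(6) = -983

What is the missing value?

Using the last 5 terms:
First differences: -93, -171, -273, -399
Second differences: -78, -102, -126
Third differences: -24, -24
Constant third difference = -24.
Extend backward: -78 + 24 = -54;  -93 + 54 = -39;  -47 + 39 = -8

-8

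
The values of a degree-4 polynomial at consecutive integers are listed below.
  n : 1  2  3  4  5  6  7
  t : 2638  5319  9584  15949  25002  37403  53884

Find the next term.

75249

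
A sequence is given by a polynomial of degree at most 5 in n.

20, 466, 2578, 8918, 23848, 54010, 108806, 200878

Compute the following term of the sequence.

446, 2112, 6340, 14930, 30162, 54796, 92072
1666, 4228, 8590, 15232, 24634, 37276
2562, 4362, 6642, 9402, 12642
1800, 2280, 2760, 3240
480, 480, 480
The fifth differences are constant (480).
3240 + 480 = 3720;  12642 + 3720 = 16362;  37276 + 16362 = 53638;  92072 + 53638 = 145710;  200878 + 145710 = 346588

346588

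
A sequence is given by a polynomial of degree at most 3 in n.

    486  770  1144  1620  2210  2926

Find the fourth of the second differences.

126

First differences: 284, 374, 476, 590, 716
Second differences: 90, 102, 114, 126
Third differences: 12, 12, 12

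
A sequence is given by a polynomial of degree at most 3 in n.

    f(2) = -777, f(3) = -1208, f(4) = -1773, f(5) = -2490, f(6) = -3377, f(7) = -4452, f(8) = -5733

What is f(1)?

-462

-431  -565  -717  -887  -1075  -1281
-134  -152  -170  -188  -206
-18  -18  -18  -18
The third differences are constant at -18.
Work back: -134 + 18 = -116;  -431 + 116 = -315;  -777 + 315 = -462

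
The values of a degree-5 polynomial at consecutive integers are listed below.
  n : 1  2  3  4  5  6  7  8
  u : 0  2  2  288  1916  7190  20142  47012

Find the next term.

96728

First differences: 2  0  286  1628  5274  12952  26870
Second differences: -2  286  1342  3646  7678  13918
Third differences: 288  1056  2304  4032  6240
Fourth differences: 768  1248  1728  2208
Fifth differences: 480  480  480
Constant fifth difference = 480, so extend:
2208 + 480 = 2688;  6240 + 2688 = 8928;  13918 + 8928 = 22846;  26870 + 22846 = 49716;  47012 + 49716 = 96728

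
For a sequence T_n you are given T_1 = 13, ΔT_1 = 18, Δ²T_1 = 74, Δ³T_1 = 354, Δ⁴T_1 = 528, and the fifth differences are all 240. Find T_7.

17671

Build the table forward from the leading diagonal:
Δ⁵: 240, 240, 240, 240, 240, 240, 240
Δ⁴: 528, 768, 1008, 1248, 1488, 1728, 1968
Δ³: 354, 882, 1650, 2658, 3906, 5394, 7122
Δ²: 74, 428, 1310, 2960, 5618, 9524, 14918
Δ: 18, 92, 520, 1830, 4790, 10408, 19932
T: 13, 31, 123, 643, 2473, 7263, 17671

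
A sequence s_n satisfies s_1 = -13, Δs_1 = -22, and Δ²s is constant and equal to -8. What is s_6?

-203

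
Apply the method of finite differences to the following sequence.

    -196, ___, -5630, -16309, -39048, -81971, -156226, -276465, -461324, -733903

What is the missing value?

-1431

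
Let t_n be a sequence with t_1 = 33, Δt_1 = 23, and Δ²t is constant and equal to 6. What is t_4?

Build the table forward from the leading diagonal:
Second differences: 6, 6, 6, 6
First differences: 23, 29, 35, 41
t: 33, 56, 85, 120

120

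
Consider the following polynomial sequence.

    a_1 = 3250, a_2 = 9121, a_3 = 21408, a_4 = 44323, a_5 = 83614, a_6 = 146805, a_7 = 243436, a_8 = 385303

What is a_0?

879

Δ: 5871, 12287, 22915, 39291, 63191, 96631, 141867
Δ²: 6416, 10628, 16376, 23900, 33440, 45236
Δ³: 4212, 5748, 7524, 9540, 11796
Δ⁴: 1536, 1776, 2016, 2256
Δ⁵: 240, 240, 240
The fifth differences are constant at 240.
Work back: 1536 − 240 = 1296;  4212 − 1296 = 2916;  6416 − 2916 = 3500;  5871 − 3500 = 2371;  3250 − 2371 = 879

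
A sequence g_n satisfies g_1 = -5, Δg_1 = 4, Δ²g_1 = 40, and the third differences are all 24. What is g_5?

347

Build the table forward from the leading diagonal:
Third differences: 24  24  24  24  24
Second differences: 40  64  88  112  136
First differences: 4  44  108  196  308
g: -5  -1  43  151  347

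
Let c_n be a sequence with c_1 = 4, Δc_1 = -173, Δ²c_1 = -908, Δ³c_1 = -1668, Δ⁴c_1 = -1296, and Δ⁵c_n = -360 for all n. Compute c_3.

-1250

Build the table forward from the leading diagonal:
Δ⁵: -360, -360, -360
Δ⁴: -1296, -1656, -2016
Δ³: -1668, -2964, -4620
Δ²: -908, -2576, -5540
Δ: -173, -1081, -3657
c: 4, -169, -1250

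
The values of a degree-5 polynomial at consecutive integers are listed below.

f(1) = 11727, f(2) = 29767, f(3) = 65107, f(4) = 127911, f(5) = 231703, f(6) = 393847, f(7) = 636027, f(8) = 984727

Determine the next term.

1471711

Δ: 18040, 35340, 62804, 103792, 162144, 242180, 348700
Δ²: 17300, 27464, 40988, 58352, 80036, 106520
Δ³: 10164, 13524, 17364, 21684, 26484
Δ⁴: 3360, 3840, 4320, 4800
Δ⁵: 480, 480, 480
Fifth differences constant at 480.
4800 + 480 = 5280;  26484 + 5280 = 31764;  106520 + 31764 = 138284;  348700 + 138284 = 486984;  984727 + 486984 = 1471711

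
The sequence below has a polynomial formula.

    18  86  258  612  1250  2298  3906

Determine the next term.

D1: 68 , 172 , 354 , 638 , 1048 , 1608
D2: 104 , 182 , 284 , 410 , 560
D3: 78 , 102 , 126 , 150
D4: 24 , 24 , 24
Constant fourth difference = 24, so extend:
150 + 24 = 174;  560 + 174 = 734;  1608 + 734 = 2342;  3906 + 2342 = 6248

6248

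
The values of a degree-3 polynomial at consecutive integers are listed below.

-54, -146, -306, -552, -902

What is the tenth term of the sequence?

Δ: -92  -160  -246  -350
Δ²: -68  -86  -104
Δ³: -18  -18
The third differences are constant (-18).
-104 − 18 = -122;  -350 − 122 = -472;  -902 − 472 = -1374
-122 − 18 = -140;  -472 − 140 = -612;  -1374 − 612 = -1986
-140 − 18 = -158;  -612 − 158 = -770;  -1986 − 770 = -2756
-158 − 18 = -176;  -770 − 176 = -946;  -2756 − 946 = -3702
-176 − 18 = -194;  -946 − 194 = -1140;  -3702 − 1140 = -4842

-4842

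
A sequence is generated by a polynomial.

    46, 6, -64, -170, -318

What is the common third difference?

-6

D1: -40, -70, -106, -148
D2: -30, -36, -42
D3: -6, -6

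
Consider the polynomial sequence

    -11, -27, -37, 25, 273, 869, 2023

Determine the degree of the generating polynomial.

4

First differences: -16, -10, 62, 248, 596, 1154
Second differences: 6, 72, 186, 348, 558
Third differences: 66, 114, 162, 210
Fourth differences: 48, 48, 48
The fourth differences are constant, so the polynomial has degree 4.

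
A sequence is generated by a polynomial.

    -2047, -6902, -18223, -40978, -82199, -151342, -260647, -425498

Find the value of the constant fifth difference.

Δ: -4855, -11321, -22755, -41221, -69143, -109305, -164851
Δ²: -6466, -11434, -18466, -27922, -40162, -55546
Δ³: -4968, -7032, -9456, -12240, -15384
Δ⁴: -2064, -2424, -2784, -3144
Δ⁵: -360, -360, -360

-360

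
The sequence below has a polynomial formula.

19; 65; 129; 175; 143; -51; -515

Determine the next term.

-1381

46 , 64 , 46 , -32 , -194 , -464
18 , -18 , -78 , -162 , -270
-36 , -60 , -84 , -108
-24 , -24 , -24
The fourth differences are constant (-24).
-108 − 24 = -132;  -270 − 132 = -402;  -464 − 402 = -866;  -515 − 866 = -1381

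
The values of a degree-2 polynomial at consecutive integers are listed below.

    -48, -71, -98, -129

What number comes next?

-164

-23, -27, -31
-4, -4
Second differences constant at -4.
-31 − 4 = -35;  -129 − 35 = -164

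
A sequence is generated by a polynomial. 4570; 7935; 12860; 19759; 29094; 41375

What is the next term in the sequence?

D1: 3365, 4925, 6899, 9335, 12281
D2: 1560, 1974, 2436, 2946
D3: 414, 462, 510
D4: 48, 48
Fourth differences constant at 48.
510 + 48 = 558;  2946 + 558 = 3504;  12281 + 3504 = 15785;  41375 + 15785 = 57160

57160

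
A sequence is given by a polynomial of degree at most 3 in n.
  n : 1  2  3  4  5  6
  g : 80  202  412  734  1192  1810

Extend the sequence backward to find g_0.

122, 210, 322, 458, 618
88, 112, 136, 160
24, 24, 24
The third differences are constant at 24.
Work back: 88 − 24 = 64;  122 − 64 = 58;  80 − 58 = 22

22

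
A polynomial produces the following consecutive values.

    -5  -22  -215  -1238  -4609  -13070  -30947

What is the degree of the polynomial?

D1: -17, -193, -1023, -3371, -8461, -17877
D2: -176, -830, -2348, -5090, -9416
D3: -654, -1518, -2742, -4326
D4: -864, -1224, -1584
D5: -360, -360
The fifth differences are constant, so the polynomial has degree 5.

5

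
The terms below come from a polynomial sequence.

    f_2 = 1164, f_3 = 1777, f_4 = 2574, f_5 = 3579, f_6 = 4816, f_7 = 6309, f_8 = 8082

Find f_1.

711

Δ: 613, 797, 1005, 1237, 1493, 1773
Δ²: 184, 208, 232, 256, 280
Δ³: 24, 24, 24, 24
The third differences are constant at 24.
Work back: 184 − 24 = 160;  613 − 160 = 453;  1164 − 453 = 711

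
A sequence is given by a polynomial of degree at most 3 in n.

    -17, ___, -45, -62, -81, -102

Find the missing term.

Using the last 4 terms:
-17, -19, -21
-2, -2
Constant second difference = -2.
Extend backward: -17 + 2 = -15;  -45 + 15 = -30

-30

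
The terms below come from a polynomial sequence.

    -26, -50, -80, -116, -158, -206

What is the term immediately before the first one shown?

-8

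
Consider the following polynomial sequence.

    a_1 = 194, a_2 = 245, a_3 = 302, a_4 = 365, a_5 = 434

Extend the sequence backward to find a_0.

149

First differences: 51, 57, 63, 69
Second differences: 6, 6, 6
The second differences are constant at 6.
Work back: 51 − 6 = 45;  194 − 45 = 149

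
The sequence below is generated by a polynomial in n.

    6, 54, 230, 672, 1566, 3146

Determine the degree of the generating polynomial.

4

D1: 48, 176, 442, 894, 1580
D2: 128, 266, 452, 686
D3: 138, 186, 234
D4: 48, 48
The fourth differences are constant, so the polynomial has degree 4.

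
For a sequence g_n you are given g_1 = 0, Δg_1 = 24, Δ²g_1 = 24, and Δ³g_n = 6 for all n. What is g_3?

Build the table forward from the leading diagonal:
Third differences: 6, 6, 6
Second differences: 24, 30, 36
First differences: 24, 48, 78
g: 0, 24, 72

72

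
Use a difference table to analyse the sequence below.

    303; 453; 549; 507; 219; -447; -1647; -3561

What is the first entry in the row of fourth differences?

-24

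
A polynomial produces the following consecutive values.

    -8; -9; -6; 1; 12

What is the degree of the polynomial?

-1, 3, 7, 11
4, 4, 4
The second differences are constant, so the polynomial has degree 2.

2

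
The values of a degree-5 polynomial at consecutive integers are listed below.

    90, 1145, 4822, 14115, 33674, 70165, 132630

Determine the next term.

232847

First differences: 1055, 3677, 9293, 19559, 36491, 62465
Second differences: 2622, 5616, 10266, 16932, 25974
Third differences: 2994, 4650, 6666, 9042
Fourth differences: 1656, 2016, 2376
Fifth differences: 360, 360
The fifth differences are constant (360).
2376 + 360 = 2736;  9042 + 2736 = 11778;  25974 + 11778 = 37752;  62465 + 37752 = 100217;  132630 + 100217 = 232847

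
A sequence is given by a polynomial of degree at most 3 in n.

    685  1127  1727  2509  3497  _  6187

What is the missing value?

4715

Using the first 5 terms:
First differences: 442, 600, 782, 988
Second differences: 158, 182, 206
Third differences: 24, 24
Constant third difference = 24.
Extend forward: 206 + 24 = 230;  988 + 230 = 1218;  3497 + 1218 = 4715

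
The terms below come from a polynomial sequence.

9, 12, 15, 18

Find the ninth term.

33

Δ: 3  3  3
Constant first difference = 3, so extend:
18 + 3 = 21
21 + 3 = 24
24 + 3 = 27
27 + 3 = 30
30 + 3 = 33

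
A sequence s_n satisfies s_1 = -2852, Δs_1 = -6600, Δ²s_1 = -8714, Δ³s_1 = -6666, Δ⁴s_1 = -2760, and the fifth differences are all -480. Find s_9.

-893020

Build the table forward from the leading diagonal:
Fifth differences: -480  -480  -480  -480  -480  -480  -480  -480  -480
Fourth differences: -2760  -3240  -3720  -4200  -4680  -5160  -5640  -6120  -6600
Third differences: -6666  -9426  -12666  -16386  -20586  -25266  -30426  -36066  -42186
Second differences: -8714  -15380  -24806  -37472  -53858  -74444  -99710  -130136  -166202
First differences: -6600  -15314  -30694  -55500  -92972  -146830  -221274  -320984  -451120
s: -2852  -9452  -24766  -55460  -110960  -203932  -350762  -572036  -893020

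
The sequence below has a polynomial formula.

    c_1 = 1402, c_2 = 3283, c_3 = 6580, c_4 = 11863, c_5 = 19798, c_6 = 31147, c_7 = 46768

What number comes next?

1881 , 3297 , 5283 , 7935 , 11349 , 15621
1416 , 1986 , 2652 , 3414 , 4272
570 , 666 , 762 , 858
96 , 96 , 96
Constant fourth difference = 96, so extend:
858 + 96 = 954;  4272 + 954 = 5226;  15621 + 5226 = 20847;  46768 + 20847 = 67615

67615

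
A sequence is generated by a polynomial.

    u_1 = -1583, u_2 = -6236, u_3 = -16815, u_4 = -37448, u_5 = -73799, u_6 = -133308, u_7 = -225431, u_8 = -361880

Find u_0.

-24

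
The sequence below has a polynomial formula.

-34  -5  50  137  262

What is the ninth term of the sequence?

29, 55, 87, 125
26, 32, 38
6, 6
Third differences constant at 6.
38 + 6 = 44;  125 + 44 = 169;  262 + 169 = 431
44 + 6 = 50;  169 + 50 = 219;  431 + 219 = 650
50 + 6 = 56;  219 + 56 = 275;  650 + 275 = 925
56 + 6 = 62;  275 + 62 = 337;  925 + 337 = 1262

1262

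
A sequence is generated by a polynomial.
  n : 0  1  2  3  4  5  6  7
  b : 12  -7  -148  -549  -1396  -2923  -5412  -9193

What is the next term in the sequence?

-14644

Δ: -19 , -141 , -401 , -847 , -1527 , -2489 , -3781
Δ²: -122 , -260 , -446 , -680 , -962 , -1292
Δ³: -138 , -186 , -234 , -282 , -330
Δ⁴: -48 , -48 , -48 , -48
The fourth differences are constant (-48).
-330 − 48 = -378;  -1292 − 378 = -1670;  -3781 − 1670 = -5451;  -9193 − 5451 = -14644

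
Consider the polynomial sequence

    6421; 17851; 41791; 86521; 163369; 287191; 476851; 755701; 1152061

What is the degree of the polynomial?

5

Δ: 11430, 23940, 44730, 76848, 123822, 189660, 278850, 396360
Δ²: 12510, 20790, 32118, 46974, 65838, 89190, 117510
Δ³: 8280, 11328, 14856, 18864, 23352, 28320
Δ⁴: 3048, 3528, 4008, 4488, 4968
Δ⁵: 480, 480, 480, 480
The fifth differences are constant, so the polynomial has degree 5.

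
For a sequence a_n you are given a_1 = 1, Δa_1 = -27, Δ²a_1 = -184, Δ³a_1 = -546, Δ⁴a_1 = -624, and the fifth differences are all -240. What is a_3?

-237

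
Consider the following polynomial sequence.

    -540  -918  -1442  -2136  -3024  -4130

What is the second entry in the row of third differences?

-24

D1: -378, -524, -694, -888, -1106
D2: -146, -170, -194, -218
D3: -24, -24, -24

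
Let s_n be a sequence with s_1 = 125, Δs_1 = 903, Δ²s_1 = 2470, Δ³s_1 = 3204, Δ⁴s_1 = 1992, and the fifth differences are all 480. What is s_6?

Build the table forward from the leading diagonal:
Δ⁵: 480  480  480  480  480  480
Δ⁴: 1992  2472  2952  3432  3912  4392
Δ³: 3204  5196  7668  10620  14052  17964
Δ²: 2470  5674  10870  18538  29158  43210
Δ: 903  3373  9047  19917  38455  67613
s: 125  1028  4401  13448  33365  71820

71820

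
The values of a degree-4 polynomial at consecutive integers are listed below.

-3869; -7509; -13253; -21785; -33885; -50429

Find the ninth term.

-136925

First differences: -3640  -5744  -8532  -12100  -16544
Second differences: -2104  -2788  -3568  -4444
Third differences: -684  -780  -876
Fourth differences: -96  -96
Fourth differences constant at -96.
-876 − 96 = -972;  -4444 − 972 = -5416;  -16544 − 5416 = -21960;  -50429 − 21960 = -72389
-972 − 96 = -1068;  -5416 − 1068 = -6484;  -21960 − 6484 = -28444;  -72389 − 28444 = -100833
-1068 − 96 = -1164;  -6484 − 1164 = -7648;  -28444 − 7648 = -36092;  -100833 − 36092 = -136925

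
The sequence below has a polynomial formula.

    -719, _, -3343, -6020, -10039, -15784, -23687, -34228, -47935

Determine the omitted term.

-1672

Using the last 7 terms:
D1: -2677  -4019  -5745  -7903  -10541  -13707
D2: -1342  -1726  -2158  -2638  -3166
D3: -384  -432  -480  -528
D4: -48  -48  -48
Constant fourth difference = -48.
Extend backward: -384 + 48 = -336;  -1342 + 336 = -1006;  -2677 + 1006 = -1671;  -3343 + 1671 = -1672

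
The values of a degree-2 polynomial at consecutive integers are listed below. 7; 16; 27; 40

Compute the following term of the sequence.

55

D1: 9, 11, 13
D2: 2, 2
The second differences are constant (2).
13 + 2 = 15;  40 + 15 = 55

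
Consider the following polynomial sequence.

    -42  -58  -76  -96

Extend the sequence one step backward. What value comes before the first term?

D1: -16  -18  -20
D2: -2  -2
The second differences are constant at -2.
Work back: -16 + 2 = -14;  -42 + 14 = -28

-28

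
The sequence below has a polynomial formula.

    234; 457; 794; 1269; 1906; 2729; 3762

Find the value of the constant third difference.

24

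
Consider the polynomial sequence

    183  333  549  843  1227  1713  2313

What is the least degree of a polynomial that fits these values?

3

150, 216, 294, 384, 486, 600
66, 78, 90, 102, 114
12, 12, 12, 12
The third differences are constant, so the polynomial has degree 3.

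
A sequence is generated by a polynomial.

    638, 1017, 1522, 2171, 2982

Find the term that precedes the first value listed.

367

D1: 379  505  649  811
D2: 126  144  162
D3: 18  18
The third differences are constant at 18.
Work back: 126 − 18 = 108;  379 − 108 = 271;  638 − 271 = 367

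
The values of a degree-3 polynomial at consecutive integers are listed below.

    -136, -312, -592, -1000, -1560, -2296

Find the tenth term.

First differences: -176, -280, -408, -560, -736
Second differences: -104, -128, -152, -176
Third differences: -24, -24, -24
Third differences constant at -24.
-176 − 24 = -200;  -736 − 200 = -936;  -2296 − 936 = -3232
-200 − 24 = -224;  -936 − 224 = -1160;  -3232 − 1160 = -4392
-224 − 24 = -248;  -1160 − 248 = -1408;  -4392 − 1408 = -5800
-248 − 24 = -272;  -1408 − 272 = -1680;  -5800 − 1680 = -7480

-7480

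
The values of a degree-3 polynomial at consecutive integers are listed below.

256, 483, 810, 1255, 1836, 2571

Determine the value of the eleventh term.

9186

227, 327, 445, 581, 735
100, 118, 136, 154
18, 18, 18
Constant third difference = 18, so extend:
154 + 18 = 172;  735 + 172 = 907;  2571 + 907 = 3478
172 + 18 = 190;  907 + 190 = 1097;  3478 + 1097 = 4575
190 + 18 = 208;  1097 + 208 = 1305;  4575 + 1305 = 5880
208 + 18 = 226;  1305 + 226 = 1531;  5880 + 1531 = 7411
226 + 18 = 244;  1531 + 244 = 1775;  7411 + 1775 = 9186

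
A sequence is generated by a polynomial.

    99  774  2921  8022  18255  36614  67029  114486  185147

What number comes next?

D1: 675, 2147, 5101, 10233, 18359, 30415, 47457, 70661
D2: 1472, 2954, 5132, 8126, 12056, 17042, 23204
D3: 1482, 2178, 2994, 3930, 4986, 6162
D4: 696, 816, 936, 1056, 1176
D5: 120, 120, 120, 120
Fifth differences constant at 120.
1176 + 120 = 1296;  6162 + 1296 = 7458;  23204 + 7458 = 30662;  70661 + 30662 = 101323;  185147 + 101323 = 286470

286470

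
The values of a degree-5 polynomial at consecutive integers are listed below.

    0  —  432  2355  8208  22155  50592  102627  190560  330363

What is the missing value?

27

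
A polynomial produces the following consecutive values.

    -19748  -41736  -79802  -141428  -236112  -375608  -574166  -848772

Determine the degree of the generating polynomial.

First differences: -21988, -38066, -61626, -94684, -139496, -198558, -274606
Second differences: -16078, -23560, -33058, -44812, -59062, -76048
Third differences: -7482, -9498, -11754, -14250, -16986
Fourth differences: -2016, -2256, -2496, -2736
Fifth differences: -240, -240, -240
The fifth differences are constant, so the polynomial has degree 5.

5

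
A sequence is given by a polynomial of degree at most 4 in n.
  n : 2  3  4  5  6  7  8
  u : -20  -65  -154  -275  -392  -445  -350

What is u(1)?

-45  -89  -121  -117  -53  95
-44  -32  4  64  148
12  36  60  84
24  24  24
The fourth differences are constant at 24.
Work back: 12 − 24 = -12;  -44 + 12 = -32;  -45 + 32 = -13;  -20 + 13 = -7

-7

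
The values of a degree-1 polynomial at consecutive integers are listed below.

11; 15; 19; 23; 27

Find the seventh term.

35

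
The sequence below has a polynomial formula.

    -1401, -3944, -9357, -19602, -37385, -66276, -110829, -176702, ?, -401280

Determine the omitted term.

-270777

Using the first 8 terms:
D1: -2543, -5413, -10245, -17783, -28891, -44553, -65873
D2: -2870, -4832, -7538, -11108, -15662, -21320
D3: -1962, -2706, -3570, -4554, -5658
D4: -744, -864, -984, -1104
D5: -120, -120, -120
Constant fifth difference = -120.
Extend forward: -1104 − 120 = -1224;  -5658 − 1224 = -6882;  -21320 − 6882 = -28202;  -65873 − 28202 = -94075;  -176702 − 94075 = -270777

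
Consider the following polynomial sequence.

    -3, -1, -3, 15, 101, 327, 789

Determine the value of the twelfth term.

11679

D1: 2, -2, 18, 86, 226, 462
D2: -4, 20, 68, 140, 236
D3: 24, 48, 72, 96
D4: 24, 24, 24
Constant fourth difference = 24, so extend:
96 + 24 = 120;  236 + 120 = 356;  462 + 356 = 818;  789 + 818 = 1607
120 + 24 = 144;  356 + 144 = 500;  818 + 500 = 1318;  1607 + 1318 = 2925
144 + 24 = 168;  500 + 168 = 668;  1318 + 668 = 1986;  2925 + 1986 = 4911
168 + 24 = 192;  668 + 192 = 860;  1986 + 860 = 2846;  4911 + 2846 = 7757
192 + 24 = 216;  860 + 216 = 1076;  2846 + 1076 = 3922;  7757 + 3922 = 11679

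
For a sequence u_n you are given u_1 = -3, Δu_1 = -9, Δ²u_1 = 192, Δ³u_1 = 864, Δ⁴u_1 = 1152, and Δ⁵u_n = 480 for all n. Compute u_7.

Build the table forward from the leading diagonal:
D5: 480, 480, 480, 480, 480, 480, 480
D4: 1152, 1632, 2112, 2592, 3072, 3552, 4032
D3: 864, 2016, 3648, 5760, 8352, 11424, 14976
D2: 192, 1056, 3072, 6720, 12480, 20832, 32256
D1: -9, 183, 1239, 4311, 11031, 23511, 44343
u: -3, -12, 171, 1410, 5721, 16752, 40263

40263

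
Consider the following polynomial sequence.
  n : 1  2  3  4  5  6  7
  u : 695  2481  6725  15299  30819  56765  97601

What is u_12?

D1: 1786, 4244, 8574, 15520, 25946, 40836
D2: 2458, 4330, 6946, 10426, 14890
D3: 1872, 2616, 3480, 4464
D4: 744, 864, 984
D5: 120, 120
The fifth differences are constant (120).
984 + 120 = 1104;  4464 + 1104 = 5568;  14890 + 5568 = 20458;  40836 + 20458 = 61294;  97601 + 61294 = 158895
1104 + 120 = 1224;  5568 + 1224 = 6792;  20458 + 6792 = 27250;  61294 + 27250 = 88544;  158895 + 88544 = 247439
1224 + 120 = 1344;  6792 + 1344 = 8136;  27250 + 8136 = 35386;  88544 + 35386 = 123930;  247439 + 123930 = 371369
1344 + 120 = 1464;  8136 + 1464 = 9600;  35386 + 9600 = 44986;  123930 + 44986 = 168916;  371369 + 168916 = 540285
1464 + 120 = 1584;  9600 + 1584 = 11184;  44986 + 11184 = 56170;  168916 + 56170 = 225086;  540285 + 225086 = 765371

765371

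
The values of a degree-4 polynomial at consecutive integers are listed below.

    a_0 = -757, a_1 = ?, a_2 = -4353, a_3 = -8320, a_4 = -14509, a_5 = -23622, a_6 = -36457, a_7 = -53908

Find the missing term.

Using the last 6 terms:
First differences: -3967  -6189  -9113  -12835  -17451
Second differences: -2222  -2924  -3722  -4616
Third differences: -702  -798  -894
Fourth differences: -96  -96
Constant fourth difference = -96.
Extend backward: -702 + 96 = -606;  -2222 + 606 = -1616;  -3967 + 1616 = -2351;  -4353 + 2351 = -2002

-2002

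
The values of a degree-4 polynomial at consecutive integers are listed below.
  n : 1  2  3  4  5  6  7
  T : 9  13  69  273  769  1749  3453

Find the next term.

6169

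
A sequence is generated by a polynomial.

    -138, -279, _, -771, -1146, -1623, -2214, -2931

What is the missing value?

Using the last 5 terms:
-375  -477  -591  -717
-102  -114  -126
-12  -12
Constant third difference = -12.
Extend backward: -102 + 12 = -90;  -375 + 90 = -285;  -771 + 285 = -486

-486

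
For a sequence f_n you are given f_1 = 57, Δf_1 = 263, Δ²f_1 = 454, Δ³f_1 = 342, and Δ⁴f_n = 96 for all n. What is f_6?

Build the table forward from the leading diagonal:
D4: 96  96  96  96  96  96
D3: 342  438  534  630  726  822
D2: 454  796  1234  1768  2398  3124
D1: 263  717  1513  2747  4515  6913
f: 57  320  1037  2550  5297  9812

9812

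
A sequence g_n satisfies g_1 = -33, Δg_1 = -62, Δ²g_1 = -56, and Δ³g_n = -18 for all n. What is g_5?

Build the table forward from the leading diagonal:
Δ³: -18  -18  -18  -18  -18
Δ²: -56  -74  -92  -110  -128
Δ: -62  -118  -192  -284  -394
g: -33  -95  -213  -405  -689

-689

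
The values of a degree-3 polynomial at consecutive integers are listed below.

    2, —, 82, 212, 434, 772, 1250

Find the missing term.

Using the last 5 terms:
Δ: 130  222  338  478
Δ²: 92  116  140
Δ³: 24  24
Constant third difference = 24.
Extend backward: 92 − 24 = 68;  130 − 68 = 62;  82 − 62 = 20

20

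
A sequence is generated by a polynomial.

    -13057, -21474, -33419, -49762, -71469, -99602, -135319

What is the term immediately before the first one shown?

Δ: -8417  -11945  -16343  -21707  -28133  -35717
Δ²: -3528  -4398  -5364  -6426  -7584
Δ³: -870  -966  -1062  -1158
Δ⁴: -96  -96  -96
The fourth differences are constant at -96.
Work back: -870 + 96 = -774;  -3528 + 774 = -2754;  -8417 + 2754 = -5663;  -13057 + 5663 = -7394

-7394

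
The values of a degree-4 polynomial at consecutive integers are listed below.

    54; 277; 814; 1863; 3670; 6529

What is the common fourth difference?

Δ: 223, 537, 1049, 1807, 2859
Δ²: 314, 512, 758, 1052
Δ³: 198, 246, 294
Δ⁴: 48, 48

48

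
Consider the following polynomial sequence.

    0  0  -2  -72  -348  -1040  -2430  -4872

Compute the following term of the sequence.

First differences: 0, -2, -70, -276, -692, -1390, -2442
Second differences: -2, -68, -206, -416, -698, -1052
Third differences: -66, -138, -210, -282, -354
Fourth differences: -72, -72, -72, -72
Fourth differences constant at -72.
-354 − 72 = -426;  -1052 − 426 = -1478;  -2442 − 1478 = -3920;  -4872 − 3920 = -8792

-8792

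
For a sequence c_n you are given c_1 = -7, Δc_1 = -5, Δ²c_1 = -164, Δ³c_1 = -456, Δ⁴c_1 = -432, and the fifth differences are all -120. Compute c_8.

Build the table forward from the leading diagonal:
Fifth differences: -120, -120, -120, -120, -120, -120, -120, -120
Fourth differences: -432, -552, -672, -792, -912, -1032, -1152, -1272
Third differences: -456, -888, -1440, -2112, -2904, -3816, -4848, -6000
Second differences: -164, -620, -1508, -2948, -5060, -7964, -11780, -16628
First differences: -5, -169, -789, -2297, -5245, -10305, -18269, -30049
c: -7, -12, -181, -970, -3267, -8512, -18817, -37086

-37086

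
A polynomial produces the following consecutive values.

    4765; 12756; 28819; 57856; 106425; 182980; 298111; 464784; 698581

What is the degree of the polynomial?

5

Δ: 7991, 16063, 29037, 48569, 76555, 115131, 166673, 233797
Δ²: 8072, 12974, 19532, 27986, 38576, 51542, 67124
Δ³: 4902, 6558, 8454, 10590, 12966, 15582
Δ⁴: 1656, 1896, 2136, 2376, 2616
Δ⁵: 240, 240, 240, 240
The fifth differences are constant, so the polynomial has degree 5.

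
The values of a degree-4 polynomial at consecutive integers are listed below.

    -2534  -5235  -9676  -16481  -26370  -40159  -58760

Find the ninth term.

-114526

D1: -2701  -4441  -6805  -9889  -13789  -18601
D2: -1740  -2364  -3084  -3900  -4812
D3: -624  -720  -816  -912
D4: -96  -96  -96
The fourth differences are constant (-96).
-912 − 96 = -1008;  -4812 − 1008 = -5820;  -18601 − 5820 = -24421;  -58760 − 24421 = -83181
-1008 − 96 = -1104;  -5820 − 1104 = -6924;  -24421 − 6924 = -31345;  -83181 − 31345 = -114526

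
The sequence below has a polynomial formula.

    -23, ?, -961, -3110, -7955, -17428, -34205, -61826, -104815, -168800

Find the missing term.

Using the last 8 terms:
-2149, -4845, -9473, -16777, -27621, -42989, -63985
-2696, -4628, -7304, -10844, -15368, -20996
-1932, -2676, -3540, -4524, -5628
-744, -864, -984, -1104
-120, -120, -120
Constant fifth difference = -120.
Extend backward: -744 + 120 = -624;  -1932 + 624 = -1308;  -2696 + 1308 = -1388;  -2149 + 1388 = -761;  -961 + 761 = -200

-200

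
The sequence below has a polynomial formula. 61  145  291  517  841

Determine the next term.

First differences: 84  146  226  324
Second differences: 62  80  98
Third differences: 18  18
The third differences are constant (18).
98 + 18 = 116;  324 + 116 = 440;  841 + 440 = 1281

1281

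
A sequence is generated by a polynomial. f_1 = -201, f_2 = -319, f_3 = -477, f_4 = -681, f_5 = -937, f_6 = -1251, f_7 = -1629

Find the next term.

-2077

Δ: -118 , -158 , -204 , -256 , -314 , -378
Δ²: -40 , -46 , -52 , -58 , -64
Δ³: -6 , -6 , -6 , -6
Constant third difference = -6, so extend:
-64 − 6 = -70;  -378 − 70 = -448;  -1629 − 448 = -2077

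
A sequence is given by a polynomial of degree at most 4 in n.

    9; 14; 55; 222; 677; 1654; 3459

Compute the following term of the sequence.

6470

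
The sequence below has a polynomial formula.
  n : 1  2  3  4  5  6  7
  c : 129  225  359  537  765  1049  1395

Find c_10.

2865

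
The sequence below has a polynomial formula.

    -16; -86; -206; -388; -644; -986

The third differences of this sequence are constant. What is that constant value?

-12

First differences: -70, -120, -182, -256, -342
Second differences: -50, -62, -74, -86
Third differences: -12, -12, -12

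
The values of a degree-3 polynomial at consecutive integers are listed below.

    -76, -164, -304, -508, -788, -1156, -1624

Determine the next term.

-2204

Δ: -88, -140, -204, -280, -368, -468
Δ²: -52, -64, -76, -88, -100
Δ³: -12, -12, -12, -12
Constant third difference = -12, so extend:
-100 − 12 = -112;  -468 − 112 = -580;  -1624 − 580 = -2204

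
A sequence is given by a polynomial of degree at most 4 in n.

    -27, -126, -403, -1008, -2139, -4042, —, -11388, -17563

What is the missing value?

-7011

Using the first 6 terms:
-99, -277, -605, -1131, -1903
-178, -328, -526, -772
-150, -198, -246
-48, -48
Constant fourth difference = -48.
Extend forward: -246 − 48 = -294;  -772 − 294 = -1066;  -1903 − 1066 = -2969;  -4042 − 2969 = -7011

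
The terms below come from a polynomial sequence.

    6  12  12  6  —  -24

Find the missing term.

Using the first 4 terms:
D1: 6  0  -6
D2: -6  -6
Constant second difference = -6.
Extend forward: -6 − 6 = -12;  6 − 12 = -6

-6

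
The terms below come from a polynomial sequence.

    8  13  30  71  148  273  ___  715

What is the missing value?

Using the first 6 terms:
D1: 5, 17, 41, 77, 125
D2: 12, 24, 36, 48
D3: 12, 12, 12
Constant third difference = 12.
Extend forward: 48 + 12 = 60;  125 + 60 = 185;  273 + 185 = 458

458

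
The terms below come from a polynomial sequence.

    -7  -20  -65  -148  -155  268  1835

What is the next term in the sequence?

5740

-13  -45  -83  -7  423  1567
-32  -38  76  430  1144
-6  114  354  714
120  240  360
120  120
Constant fifth difference = 120, so extend:
360 + 120 = 480;  714 + 480 = 1194;  1144 + 1194 = 2338;  1567 + 2338 = 3905;  1835 + 3905 = 5740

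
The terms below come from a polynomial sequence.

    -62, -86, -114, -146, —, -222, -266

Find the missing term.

Using the first 4 terms:
Δ: -24, -28, -32
Δ²: -4, -4
Constant second difference = -4.
Extend forward: -32 − 4 = -36;  -146 − 36 = -182

-182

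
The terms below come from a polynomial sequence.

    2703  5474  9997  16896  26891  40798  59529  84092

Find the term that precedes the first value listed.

Δ: 2771  4523  6899  9995  13907  18731  24563
Δ²: 1752  2376  3096  3912  4824  5832
Δ³: 624  720  816  912  1008
Δ⁴: 96  96  96  96
The fourth differences are constant at 96.
Work back: 624 − 96 = 528;  1752 − 528 = 1224;  2771 − 1224 = 1547;  2703 − 1547 = 1156

1156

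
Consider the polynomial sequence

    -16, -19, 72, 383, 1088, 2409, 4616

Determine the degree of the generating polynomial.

Δ: -3, 91, 311, 705, 1321, 2207
Δ²: 94, 220, 394, 616, 886
Δ³: 126, 174, 222, 270
Δ⁴: 48, 48, 48
The fourth differences are constant, so the polynomial has degree 4.

4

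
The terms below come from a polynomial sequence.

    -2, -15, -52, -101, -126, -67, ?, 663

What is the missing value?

160

Using the first 6 terms:
D1: -13  -37  -49  -25  59
D2: -24  -12  24  84
D3: 12  36  60
D4: 24  24
Constant fourth difference = 24.
Extend forward: 60 + 24 = 84;  84 + 84 = 168;  59 + 168 = 227;  -67 + 227 = 160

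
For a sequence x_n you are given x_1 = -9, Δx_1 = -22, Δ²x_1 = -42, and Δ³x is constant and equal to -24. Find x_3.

-95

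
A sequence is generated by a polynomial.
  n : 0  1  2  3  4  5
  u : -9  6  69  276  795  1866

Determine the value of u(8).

11871

First differences: 15  63  207  519  1071
Second differences: 48  144  312  552
Third differences: 96  168  240
Fourth differences: 72  72
The fourth differences are constant (72).
240 + 72 = 312;  552 + 312 = 864;  1071 + 864 = 1935;  1866 + 1935 = 3801
312 + 72 = 384;  864 + 384 = 1248;  1935 + 1248 = 3183;  3801 + 3183 = 6984
384 + 72 = 456;  1248 + 456 = 1704;  3183 + 1704 = 4887;  6984 + 4887 = 11871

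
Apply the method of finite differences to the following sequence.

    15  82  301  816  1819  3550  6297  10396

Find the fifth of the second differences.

1016

D1: 67, 219, 515, 1003, 1731, 2747, 4099
D2: 152, 296, 488, 728, 1016, 1352
D3: 144, 192, 240, 288, 336
D4: 48, 48, 48, 48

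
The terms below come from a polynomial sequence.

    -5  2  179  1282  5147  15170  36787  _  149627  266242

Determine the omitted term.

77954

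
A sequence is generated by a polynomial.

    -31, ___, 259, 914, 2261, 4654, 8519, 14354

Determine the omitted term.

14

Using the last 6 terms:
655  1347  2393  3865  5835
692  1046  1472  1970
354  426  498
72  72
Constant fourth difference = 72.
Extend backward: 354 − 72 = 282;  692 − 282 = 410;  655 − 410 = 245;  259 − 245 = 14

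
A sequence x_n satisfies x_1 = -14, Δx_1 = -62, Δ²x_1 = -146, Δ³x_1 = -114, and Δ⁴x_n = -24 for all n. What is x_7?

Build the table forward from the leading diagonal:
D4: -24  -24  -24  -24  -24  -24  -24
D3: -114  -138  -162  -186  -210  -234  -258
D2: -146  -260  -398  -560  -746  -956  -1190
D1: -62  -208  -468  -866  -1426  -2172  -3128
x: -14  -76  -284  -752  -1618  -3044  -5216

-5216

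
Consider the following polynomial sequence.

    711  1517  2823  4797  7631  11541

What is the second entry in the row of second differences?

First differences: 806, 1306, 1974, 2834, 3910
Second differences: 500, 668, 860, 1076
Third differences: 168, 192, 216
Fourth differences: 24, 24

668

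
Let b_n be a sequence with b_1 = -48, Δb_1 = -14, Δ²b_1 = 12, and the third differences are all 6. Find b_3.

Build the table forward from the leading diagonal:
Third differences: 6, 6, 6
Second differences: 12, 18, 24
First differences: -14, -2, 16
b: -48, -62, -64

-64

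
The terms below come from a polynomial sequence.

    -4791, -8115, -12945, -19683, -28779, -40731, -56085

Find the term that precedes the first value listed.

-2619

Δ: -3324  -4830  -6738  -9096  -11952  -15354
Δ²: -1506  -1908  -2358  -2856  -3402
Δ³: -402  -450  -498  -546
Δ⁴: -48  -48  -48
The fourth differences are constant at -48.
Work back: -402 + 48 = -354;  -1506 + 354 = -1152;  -3324 + 1152 = -2172;  -4791 + 2172 = -2619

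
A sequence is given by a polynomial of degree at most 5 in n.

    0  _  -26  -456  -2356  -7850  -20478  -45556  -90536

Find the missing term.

Using the last 7 terms:
-430, -1900, -5494, -12628, -25078, -44980
-1470, -3594, -7134, -12450, -19902
-2124, -3540, -5316, -7452
-1416, -1776, -2136
-360, -360
Constant fifth difference = -360.
Extend backward: -1416 + 360 = -1056;  -2124 + 1056 = -1068;  -1470 + 1068 = -402;  -430 + 402 = -28;  -26 + 28 = 2

2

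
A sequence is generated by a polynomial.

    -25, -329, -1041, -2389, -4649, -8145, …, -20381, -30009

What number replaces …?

Using the first 6 terms:
D1: -304, -712, -1348, -2260, -3496
D2: -408, -636, -912, -1236
D3: -228, -276, -324
D4: -48, -48
Constant fourth difference = -48.
Extend forward: -324 − 48 = -372;  -1236 − 372 = -1608;  -3496 − 1608 = -5104;  -8145 − 5104 = -13249

-13249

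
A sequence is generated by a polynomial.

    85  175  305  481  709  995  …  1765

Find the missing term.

1345

Using the first 6 terms:
D1: 90, 130, 176, 228, 286
D2: 40, 46, 52, 58
D3: 6, 6, 6
Constant third difference = 6.
Extend forward: 58 + 6 = 64;  286 + 64 = 350;  995 + 350 = 1345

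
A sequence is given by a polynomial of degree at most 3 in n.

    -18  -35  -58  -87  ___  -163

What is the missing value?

-122

Using the first 4 terms:
First differences: -17  -23  -29
Second differences: -6  -6
Constant second difference = -6.
Extend forward: -29 − 6 = -35;  -87 − 35 = -122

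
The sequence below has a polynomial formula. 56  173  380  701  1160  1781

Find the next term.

D1: 117  207  321  459  621
D2: 90  114  138  162
D3: 24  24  24
The third differences are constant (24).
162 + 24 = 186;  621 + 186 = 807;  1781 + 807 = 2588

2588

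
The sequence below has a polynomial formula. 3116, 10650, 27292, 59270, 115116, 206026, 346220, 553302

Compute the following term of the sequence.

848620

Δ: 7534  16642  31978  55846  90910  140194  207082
Δ²: 9108  15336  23868  35064  49284  66888
Δ³: 6228  8532  11196  14220  17604
Δ⁴: 2304  2664  3024  3384
Δ⁵: 360  360  360
The fifth differences are constant (360).
3384 + 360 = 3744;  17604 + 3744 = 21348;  66888 + 21348 = 88236;  207082 + 88236 = 295318;  553302 + 295318 = 848620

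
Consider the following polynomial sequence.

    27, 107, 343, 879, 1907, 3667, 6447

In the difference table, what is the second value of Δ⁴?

Δ: 80, 236, 536, 1028, 1760, 2780
Δ²: 156, 300, 492, 732, 1020
Δ³: 144, 192, 240, 288
Δ⁴: 48, 48, 48

48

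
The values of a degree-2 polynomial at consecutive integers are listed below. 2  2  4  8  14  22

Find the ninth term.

58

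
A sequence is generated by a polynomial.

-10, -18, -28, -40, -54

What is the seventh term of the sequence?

-8, -10, -12, -14
-2, -2, -2
Second differences constant at -2.
-14 − 2 = -16;  -54 − 16 = -70
-16 − 2 = -18;  -70 − 18 = -88

-88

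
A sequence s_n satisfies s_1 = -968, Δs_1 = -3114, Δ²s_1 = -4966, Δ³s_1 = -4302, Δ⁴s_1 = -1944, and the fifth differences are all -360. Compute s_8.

Build the table forward from the leading diagonal:
Fifth differences: -360  -360  -360  -360  -360  -360  -360  -360
Fourth differences: -1944  -2304  -2664  -3024  -3384  -3744  -4104  -4464
Third differences: -4302  -6246  -8550  -11214  -14238  -17622  -21366  -25470
Second differences: -4966  -9268  -15514  -24064  -35278  -49516  -67138  -88504
First differences: -3114  -8080  -17348  -32862  -56926  -92204  -141720  -208858
s: -968  -4082  -12162  -29510  -62372  -119298  -211502  -353222

-353222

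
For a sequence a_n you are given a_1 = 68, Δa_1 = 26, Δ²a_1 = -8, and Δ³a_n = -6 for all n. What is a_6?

Build the table forward from the leading diagonal:
Third differences: -6, -6, -6, -6, -6, -6
Second differences: -8, -14, -20, -26, -32, -38
First differences: 26, 18, 4, -16, -42, -74
a: 68, 94, 112, 116, 100, 58

58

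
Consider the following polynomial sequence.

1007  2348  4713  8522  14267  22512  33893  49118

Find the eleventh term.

First differences: 1341  2365  3809  5745  8245  11381  15225
Second differences: 1024  1444  1936  2500  3136  3844
Third differences: 420  492  564  636  708
Fourth differences: 72  72  72  72
Fourth differences constant at 72.
708 + 72 = 780;  3844 + 780 = 4624;  15225 + 4624 = 19849;  49118 + 19849 = 68967
780 + 72 = 852;  4624 + 852 = 5476;  19849 + 5476 = 25325;  68967 + 25325 = 94292
852 + 72 = 924;  5476 + 924 = 6400;  25325 + 6400 = 31725;  94292 + 31725 = 126017

126017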